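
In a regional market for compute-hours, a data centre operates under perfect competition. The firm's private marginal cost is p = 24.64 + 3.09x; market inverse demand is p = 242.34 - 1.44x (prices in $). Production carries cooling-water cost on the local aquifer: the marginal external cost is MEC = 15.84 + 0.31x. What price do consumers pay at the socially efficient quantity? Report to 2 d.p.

P = $182.28

Social marginal cost = private MC + MEC = 40.48 + 3.40x.
Set SMC = demand: 40.48 + 3.40x = 242.34 - 1.44x → x* = 41.7066.
Consumer price on the demand curve at x*: 242.34 − 1.44×41.7066 = 182.2825.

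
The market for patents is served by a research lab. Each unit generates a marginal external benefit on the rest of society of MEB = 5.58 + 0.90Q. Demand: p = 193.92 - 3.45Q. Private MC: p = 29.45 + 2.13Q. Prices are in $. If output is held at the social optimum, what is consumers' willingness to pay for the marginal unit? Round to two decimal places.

P = $68.56

Social marginal cost = private MC − MEB = 23.87 + 1.23Q.
Set SMC = demand: 23.87 + 1.23Q = 193.92 - 3.45Q → Q* = 36.3355.
Consumer price on the demand curve at Q*: 193.92 − 3.45×36.3355 = 68.5625.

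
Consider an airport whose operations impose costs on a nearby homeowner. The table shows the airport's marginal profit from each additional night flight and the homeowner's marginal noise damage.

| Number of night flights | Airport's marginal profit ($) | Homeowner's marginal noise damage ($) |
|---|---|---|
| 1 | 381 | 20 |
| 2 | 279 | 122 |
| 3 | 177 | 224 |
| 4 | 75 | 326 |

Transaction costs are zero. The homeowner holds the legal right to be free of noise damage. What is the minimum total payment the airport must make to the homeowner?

$142

Efficient level: marginal profit ≥ marginal noise damage through level 2, so k* = 2.
With the homeowner holding the right, the airport must at least compensate total damage at k*: 20 + 122 = 142.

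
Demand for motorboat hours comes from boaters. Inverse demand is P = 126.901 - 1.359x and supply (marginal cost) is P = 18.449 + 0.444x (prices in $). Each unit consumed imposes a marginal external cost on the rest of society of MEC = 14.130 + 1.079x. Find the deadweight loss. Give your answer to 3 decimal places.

DWL = $1083.654

Market equilibrium (private): 18.449 + 0.444x = 126.901 - 1.359x → x_m = 60.1509.
Social marginal benefit = demand − MEC = 112.771 - 2.438x.
Set SMB = MC: 112.771 - 2.438x = 18.449 + 0.444x → x* = 32.7280.
The loss is the area between SMB and MC from x* to x_m; with linear curves that's a triangle of height MEC(x_m).
DWL = ½ × 27.4229 × 79.0328 = 1083.6543.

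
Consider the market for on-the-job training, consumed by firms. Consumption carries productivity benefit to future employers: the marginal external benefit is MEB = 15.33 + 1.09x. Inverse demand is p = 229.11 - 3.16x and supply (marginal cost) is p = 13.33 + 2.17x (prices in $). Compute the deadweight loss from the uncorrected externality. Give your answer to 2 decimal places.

DWL = $416.89

Market equilibrium (private): 13.33 + 2.17x = 229.11 - 3.16x → x_m = 40.4841.
Social marginal benefit = demand + MEB = 244.44 - 2.07x.
Set SMB = MC: 244.44 - 2.07x = 13.33 + 2.17x → x* = 54.5071.
The loss is the area between SMB and MC from x* to x_m; with linear curves that's a triangle of height MEB(x_m).
DWL = ½ × 14.0230 × 59.4576 = 416.8870.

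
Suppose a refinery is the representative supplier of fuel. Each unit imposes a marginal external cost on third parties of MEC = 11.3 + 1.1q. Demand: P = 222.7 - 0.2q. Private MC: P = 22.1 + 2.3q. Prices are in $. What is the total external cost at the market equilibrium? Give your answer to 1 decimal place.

Market equilibrium (private): 22.1 + 2.3q = 222.7 - 0.2q → q_m = 80.2400.
Total external cost = ∫₀^{q_m} (11.3 + 1.1q) dq = 11.3×80.2400 + ½×1.1×80.2400² = 4447.8637.

$4447.9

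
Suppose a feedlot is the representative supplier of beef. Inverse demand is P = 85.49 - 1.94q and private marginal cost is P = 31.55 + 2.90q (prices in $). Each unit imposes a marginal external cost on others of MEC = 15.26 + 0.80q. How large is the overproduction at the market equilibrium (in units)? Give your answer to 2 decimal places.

Market equilibrium (private): 31.55 + 2.90q = 85.49 - 1.94q → q_m = 11.1446.
Social marginal cost = private MC + MEC = 46.81 + 3.70q.
Set SMC = demand: 46.81 + 3.70q = 85.49 - 1.94q → q* = 6.8582.
Gap = |11.1446 − 6.8582| = 4.2864.

4.29 units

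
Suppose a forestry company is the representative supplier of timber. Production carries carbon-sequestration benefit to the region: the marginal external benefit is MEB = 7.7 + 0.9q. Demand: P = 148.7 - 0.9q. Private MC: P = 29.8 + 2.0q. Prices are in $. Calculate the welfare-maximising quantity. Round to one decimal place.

q* = 63.3

Social marginal cost = private MC − MEB = 22.1 + 1.1q.
Set SMC = demand: 22.1 + 1.1q = 148.7 - 0.9q → q* = 63.3000.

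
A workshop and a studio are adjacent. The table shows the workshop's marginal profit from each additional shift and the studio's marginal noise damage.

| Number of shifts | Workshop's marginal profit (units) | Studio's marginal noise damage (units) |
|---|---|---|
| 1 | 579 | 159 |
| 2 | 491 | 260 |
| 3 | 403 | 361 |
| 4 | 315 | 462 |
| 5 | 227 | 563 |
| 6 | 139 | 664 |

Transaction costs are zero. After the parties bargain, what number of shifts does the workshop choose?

3

Bargaining reaches the level where marginal profit last exceeds marginal noise damage.
That holds through level 3 (403 ≥ 361) but not at 4 (315 < 462).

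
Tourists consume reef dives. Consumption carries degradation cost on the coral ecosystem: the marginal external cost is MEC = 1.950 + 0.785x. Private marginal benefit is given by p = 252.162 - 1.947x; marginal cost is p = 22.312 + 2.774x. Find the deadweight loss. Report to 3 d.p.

Market equilibrium (private): 22.312 + 2.774x = 252.162 - 1.947x → x_m = 48.6867.
Social marginal benefit = demand − MEC = 250.212 - 2.732x.
Set SMB = MC: 250.212 - 2.732x = 22.312 + 2.774x → x* = 41.3912.
The welfare-loss triangle has base |x_m − x*| and height MEC(x_m) (the vertical gap between SMB and MC is zero at x* and MEC at x_m).
DWL = ½ × 7.2955 × 40.1691 = 146.5268.

DWL = 146.527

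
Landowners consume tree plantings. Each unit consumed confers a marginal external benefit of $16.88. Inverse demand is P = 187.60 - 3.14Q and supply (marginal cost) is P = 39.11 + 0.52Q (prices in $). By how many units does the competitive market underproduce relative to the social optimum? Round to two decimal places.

Market equilibrium (private): 39.11 + 0.52Q = 187.60 - 3.14Q → Q_m = 40.5710.
Social marginal benefit = demand + MEB = 204.48 - 3.14Q.
Set SMB = MC: 204.48 - 3.14Q = 39.11 + 0.52Q → Q* = 45.1831.
Gap = |40.5710 − 45.1831| = 4.6121.

4.61 units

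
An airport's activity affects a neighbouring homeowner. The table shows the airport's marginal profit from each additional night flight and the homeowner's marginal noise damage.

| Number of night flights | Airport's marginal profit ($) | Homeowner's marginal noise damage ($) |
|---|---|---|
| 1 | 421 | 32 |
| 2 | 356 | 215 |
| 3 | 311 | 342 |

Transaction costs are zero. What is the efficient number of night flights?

Bargaining reaches the level where marginal profit last exceeds marginal noise damage.
That holds through level 2 (356 ≥ 215) but not at 3 (311 < 342).

2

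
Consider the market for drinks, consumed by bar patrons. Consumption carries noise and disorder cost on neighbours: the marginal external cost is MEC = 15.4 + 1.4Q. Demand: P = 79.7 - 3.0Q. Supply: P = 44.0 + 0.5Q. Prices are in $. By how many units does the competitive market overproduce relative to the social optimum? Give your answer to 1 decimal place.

Market equilibrium (private): 44.0 + 0.5Q = 79.7 - 3.0Q → Q_m = 10.2000.
Social marginal benefit = demand − MEC = 64.3 - 4.4Q.
Set SMB = MC: 64.3 - 4.4Q = 44.0 + 0.5Q → Q* = 4.1429.
Gap = |10.2000 − 4.1429| = 6.0571.

6.1 units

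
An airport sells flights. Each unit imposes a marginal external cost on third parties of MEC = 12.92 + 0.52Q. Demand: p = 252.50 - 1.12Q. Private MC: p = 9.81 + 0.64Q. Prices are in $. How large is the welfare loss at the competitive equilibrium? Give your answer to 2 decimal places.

Market equilibrium (private): 9.81 + 0.64Q = 252.50 - 1.12Q → Q_m = 137.8920.
Social marginal cost = private MC + MEC = 22.73 + 1.16Q.
Set SMC = demand: 22.73 + 1.16Q = 252.50 - 1.12Q → Q* = 100.7763.
The loss is the area between SMC and demand from Q* to Q_m; with linear curves that's a triangle of height MEC(Q_m).
DWL = ½ × 37.1157 × 84.6239 = 1570.4376.

DWL = $1570.44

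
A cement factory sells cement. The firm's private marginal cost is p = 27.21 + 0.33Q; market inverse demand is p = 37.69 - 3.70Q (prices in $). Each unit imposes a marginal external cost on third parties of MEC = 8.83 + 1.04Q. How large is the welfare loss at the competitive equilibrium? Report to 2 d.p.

Market equilibrium (private): 27.21 + 0.33Q = 37.69 - 3.70Q → Q_m = 2.6005.
Social marginal cost = private MC + MEC = 36.04 + 1.37Q.
Set SMC = demand: 36.04 + 1.37Q = 37.69 - 3.70Q → Q* = 0.3254.
Height of the DWL triangle at Q_m is SMC(Q_m) − demand(Q_m) = MEC(Q_m) = 11.5345.
DWL = ½ × 2.2751 × 11.5345 = 13.1211.

DWL = $13.12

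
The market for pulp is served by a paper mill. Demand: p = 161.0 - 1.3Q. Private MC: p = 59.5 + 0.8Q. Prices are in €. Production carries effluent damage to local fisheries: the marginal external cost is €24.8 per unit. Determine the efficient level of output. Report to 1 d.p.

Social marginal cost = private MC + MEC = 84.3 + 0.8Q.
Set SMC = demand: 84.3 + 0.8Q = 161.0 - 1.3Q → Q* = 36.5238.

Q* = 36.5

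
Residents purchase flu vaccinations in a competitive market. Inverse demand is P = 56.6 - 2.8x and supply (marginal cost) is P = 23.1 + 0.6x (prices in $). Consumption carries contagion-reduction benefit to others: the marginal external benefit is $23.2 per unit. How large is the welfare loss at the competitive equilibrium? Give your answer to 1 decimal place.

Market equilibrium (private): 23.1 + 0.6x = 56.6 - 2.8x → x_m = 9.8529.
Social marginal benefit = demand + MEB = 79.8 - 2.8x.
Set SMB = MC: 79.8 - 2.8x = 23.1 + 0.6x → x* = 16.6765.
The welfare-loss triangle has base |x_m − x*| and height MEB(x_m) (the vertical gap between SMB and MC is zero at x* and MEB at x_m).
DWL = ½ × 6.8236 × 23.2000 = 79.1538.

DWL = $79.2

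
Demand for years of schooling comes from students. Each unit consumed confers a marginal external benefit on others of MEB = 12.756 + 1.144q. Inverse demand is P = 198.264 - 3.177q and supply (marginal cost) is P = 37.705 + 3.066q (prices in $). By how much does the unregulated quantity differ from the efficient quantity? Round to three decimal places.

Market equilibrium (private): 37.705 + 3.066q = 198.264 - 3.177q → q_m = 25.7182.
Social marginal benefit = demand + MEB = 211.020 - 2.033q.
Set SMB = MC: 211.020 - 2.033q = 37.705 + 3.066q → q* = 33.9900.
Gap = |25.7182 − 33.9900| = 8.2718.

8.272 units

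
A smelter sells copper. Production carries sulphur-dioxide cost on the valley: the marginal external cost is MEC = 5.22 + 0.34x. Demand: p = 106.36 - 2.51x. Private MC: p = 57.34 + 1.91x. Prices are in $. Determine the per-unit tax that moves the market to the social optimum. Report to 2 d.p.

Social marginal cost = private MC + MEC = 62.56 + 2.25x.
Set SMC = demand: 62.56 + 2.25x = 106.36 - 2.51x → x* = 9.2017.
The Pigouvian tax equals MEC at x*: 5.22 + 0.34×9.2017 = 8.3486.

tax = $8.35 per unit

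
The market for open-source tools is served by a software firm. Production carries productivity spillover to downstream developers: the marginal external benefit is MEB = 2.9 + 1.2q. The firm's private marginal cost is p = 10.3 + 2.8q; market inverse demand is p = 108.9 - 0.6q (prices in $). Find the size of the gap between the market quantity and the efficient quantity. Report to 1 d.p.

17.1 units

Market equilibrium (private): 10.3 + 2.8q = 108.9 - 0.6q → q_m = 29.0000.
Social marginal cost = private MC − MEB = 7.4 + 1.6q.
Set SMC = demand: 7.4 + 1.6q = 108.9 - 0.6q → q* = 46.1364.
Gap = |29.0000 − 46.1364| = 17.1364.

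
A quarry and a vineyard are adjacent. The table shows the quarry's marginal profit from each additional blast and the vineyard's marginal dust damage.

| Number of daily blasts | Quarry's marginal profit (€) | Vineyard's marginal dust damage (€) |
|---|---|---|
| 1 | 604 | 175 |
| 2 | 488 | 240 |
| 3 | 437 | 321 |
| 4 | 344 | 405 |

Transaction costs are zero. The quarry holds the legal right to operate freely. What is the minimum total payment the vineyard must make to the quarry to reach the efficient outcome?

Left alone the quarry would choose level 4 (marginal profit stays positive).
Efficient level: k* = 3 (marginal profit ≥ marginal dust damage through 3).
The vineyard must at least cover the quarry's forgone profit from cutting 4→3: 344 = 344.

€344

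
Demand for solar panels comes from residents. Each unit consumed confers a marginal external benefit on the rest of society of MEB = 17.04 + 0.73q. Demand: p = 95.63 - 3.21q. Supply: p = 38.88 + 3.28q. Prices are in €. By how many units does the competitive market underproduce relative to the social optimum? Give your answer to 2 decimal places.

Market equilibrium (private): 38.88 + 3.28q = 95.63 - 3.21q → q_m = 8.7442.
Social marginal benefit = demand + MEB = 112.67 - 2.48q.
Set SMB = MC: 112.67 - 2.48q = 38.88 + 3.28q → q* = 12.8108.
Gap = |8.7442 − 12.8108| = 4.0666.

4.07 units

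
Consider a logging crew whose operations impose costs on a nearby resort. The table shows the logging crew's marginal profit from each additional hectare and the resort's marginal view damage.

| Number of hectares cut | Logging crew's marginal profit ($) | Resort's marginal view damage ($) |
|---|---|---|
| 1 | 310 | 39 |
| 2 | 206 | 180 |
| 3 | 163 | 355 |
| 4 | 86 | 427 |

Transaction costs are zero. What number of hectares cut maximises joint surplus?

2

Bargaining reaches the level where marginal profit last exceeds marginal view damage.
That holds through level 2 (206 ≥ 180) but not at 3 (163 < 355).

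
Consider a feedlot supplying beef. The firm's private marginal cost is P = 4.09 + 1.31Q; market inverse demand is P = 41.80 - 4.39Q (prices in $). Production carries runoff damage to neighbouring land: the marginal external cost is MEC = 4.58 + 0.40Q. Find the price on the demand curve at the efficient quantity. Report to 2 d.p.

P = $17.96

Social marginal cost = private MC + MEC = 8.67 + 1.71Q.
Set SMC = demand: 8.67 + 1.71Q = 41.80 - 4.39Q → Q* = 5.4311.
Consumer price on the demand curve at Q*: 41.80 − 4.39×5.4311 = 17.9575.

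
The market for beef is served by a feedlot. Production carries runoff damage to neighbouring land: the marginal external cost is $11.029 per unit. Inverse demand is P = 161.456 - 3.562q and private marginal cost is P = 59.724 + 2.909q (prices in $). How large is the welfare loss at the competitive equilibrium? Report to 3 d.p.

DWL = $9.399

Market equilibrium (private): 59.724 + 2.909q = 161.456 - 3.562q → q_m = 15.7212.
Social marginal cost = private MC + MEC = 70.753 + 2.909q.
Set SMC = demand: 70.753 + 2.909q = 161.456 - 3.562q → q* = 14.0168.
The loss is the area between SMC and demand from q* to q_m; with linear curves that's a triangle of height MEC(q_m).
DWL = ½ × 1.7044 × 11.0290 = 9.3989.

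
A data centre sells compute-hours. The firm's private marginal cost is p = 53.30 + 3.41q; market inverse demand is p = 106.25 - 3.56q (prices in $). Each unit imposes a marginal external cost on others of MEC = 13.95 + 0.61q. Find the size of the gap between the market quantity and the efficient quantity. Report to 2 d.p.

2.45 units

Market equilibrium (private): 53.30 + 3.41q = 106.25 - 3.56q → q_m = 7.5968.
Social marginal cost = private MC + MEC = 67.25 + 4.02q.
Set SMC = demand: 67.25 + 4.02q = 106.25 - 3.56q → q* = 5.1451.
Gap = |7.5968 − 5.1451| = 2.4517.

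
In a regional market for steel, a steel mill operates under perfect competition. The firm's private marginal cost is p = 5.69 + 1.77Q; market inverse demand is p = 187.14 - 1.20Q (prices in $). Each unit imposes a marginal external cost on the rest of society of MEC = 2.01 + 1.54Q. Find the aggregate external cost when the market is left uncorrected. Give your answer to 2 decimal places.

$2996.83

Market equilibrium (private): 5.69 + 1.77Q = 187.14 - 1.20Q → Q_m = 61.0943.
Total external cost = ∫₀^{Q_m} (2.01 + 1.54Q) dQ = 2.01×61.0943 + ½×1.54×61.0943² = 2996.8349.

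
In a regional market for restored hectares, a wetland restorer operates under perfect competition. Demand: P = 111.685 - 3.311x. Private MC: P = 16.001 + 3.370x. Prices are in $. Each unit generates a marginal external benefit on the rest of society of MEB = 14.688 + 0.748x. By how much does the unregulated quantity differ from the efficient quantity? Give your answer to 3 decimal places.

Market equilibrium (private): 16.001 + 3.370x = 111.685 - 3.311x → x_m = 14.3218.
Social marginal cost = private MC − MEB = 1.313 + 2.622x.
Set SMC = demand: 1.313 + 2.622x = 111.685 - 3.311x → x* = 18.6031.
Gap = |14.3218 − 18.6031| = 4.2813.

4.281 units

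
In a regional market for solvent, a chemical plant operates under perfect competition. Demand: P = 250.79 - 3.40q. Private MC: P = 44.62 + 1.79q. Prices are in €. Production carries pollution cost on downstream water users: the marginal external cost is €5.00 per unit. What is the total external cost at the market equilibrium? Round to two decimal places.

Market equilibrium (private): 44.62 + 1.79q = 250.79 - 3.40q → q_m = 39.7245.
Total external cost = MEC × q_m = 5.00 × 39.7245 = 198.6225.

€198.62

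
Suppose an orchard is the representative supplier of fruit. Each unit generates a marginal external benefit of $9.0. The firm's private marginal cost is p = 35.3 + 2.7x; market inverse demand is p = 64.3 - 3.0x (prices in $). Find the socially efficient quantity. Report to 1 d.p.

x* = 6.7

Social marginal cost = private MC − MEB = 26.3 + 2.7x.
Set SMC = demand: 26.3 + 2.7x = 64.3 - 3.0x → x* = 6.6667.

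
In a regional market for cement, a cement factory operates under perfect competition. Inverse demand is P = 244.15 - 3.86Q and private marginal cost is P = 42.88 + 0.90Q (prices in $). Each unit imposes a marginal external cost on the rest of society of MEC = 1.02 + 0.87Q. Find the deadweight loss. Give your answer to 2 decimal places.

Market equilibrium (private): 42.88 + 0.90Q = 244.15 - 3.86Q → Q_m = 42.2836.
Social marginal cost = private MC + MEC = 43.90 + 1.77Q.
Set SMC = demand: 43.90 + 1.77Q = 244.15 - 3.86Q → Q* = 35.5684.
The loss is the area between SMC and demand from Q* to Q_m; with linear curves that's a triangle of height MEC(Q_m).
DWL = ½ × 6.7152 × 37.8067 = 126.9398.

DWL = $126.94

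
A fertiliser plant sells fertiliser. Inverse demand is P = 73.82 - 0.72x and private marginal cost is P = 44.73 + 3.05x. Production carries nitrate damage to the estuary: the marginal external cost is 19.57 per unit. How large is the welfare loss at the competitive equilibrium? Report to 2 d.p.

DWL = 50.79

Market equilibrium (private): 44.73 + 3.05x = 73.82 - 0.72x → x_m = 7.7162.
Social marginal cost = private MC + MEC = 64.30 + 3.05x.
Set SMC = demand: 64.30 + 3.05x = 73.82 - 0.72x → x* = 2.5252.
The welfare-loss triangle has base |x_m − x*| and height MEC(x_m) (the vertical gap between SMC and demand is zero at x* and MEC at x_m).
DWL = ½ × 5.1910 × 19.5700 = 50.7939.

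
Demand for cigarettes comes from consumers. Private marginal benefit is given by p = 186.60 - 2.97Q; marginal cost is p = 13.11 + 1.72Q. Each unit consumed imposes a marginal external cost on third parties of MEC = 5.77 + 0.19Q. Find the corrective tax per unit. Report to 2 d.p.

tax = 12.30 per unit

Social marginal benefit = demand − MEC = 180.83 - 3.16Q.
Set SMB = MC: 180.83 - 3.16Q = 13.11 + 1.72Q → Q* = 34.3689.
The Pigouvian tax equals MEC at Q*: 5.77 + 0.19×34.3689 = 12.3001.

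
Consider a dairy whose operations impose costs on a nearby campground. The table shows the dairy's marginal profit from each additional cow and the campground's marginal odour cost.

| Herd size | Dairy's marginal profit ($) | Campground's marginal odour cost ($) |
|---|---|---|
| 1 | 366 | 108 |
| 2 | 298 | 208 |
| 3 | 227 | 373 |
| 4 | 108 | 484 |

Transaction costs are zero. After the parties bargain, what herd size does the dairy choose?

Bargaining reaches the level where marginal profit last exceeds marginal odour cost.
That holds through level 2 (298 ≥ 208) but not at 3 (227 < 373).

2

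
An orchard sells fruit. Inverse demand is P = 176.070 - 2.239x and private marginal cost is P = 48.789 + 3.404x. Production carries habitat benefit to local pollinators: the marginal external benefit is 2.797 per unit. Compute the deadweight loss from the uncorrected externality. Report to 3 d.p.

DWL = 0.693

Market equilibrium (private): 48.789 + 3.404x = 176.070 - 2.239x → x_m = 22.5556.
Social marginal cost = private MC − MEB = 45.992 + 3.404x.
Set SMC = demand: 45.992 + 3.404x = 176.070 - 2.239x → x* = 23.0512.
The loss is the area between SMC and demand from x* to x_m; with linear curves that's a triangle of height MEB(x_m).
DWL = ½ × 0.4956 × 2.7970 = 0.6931.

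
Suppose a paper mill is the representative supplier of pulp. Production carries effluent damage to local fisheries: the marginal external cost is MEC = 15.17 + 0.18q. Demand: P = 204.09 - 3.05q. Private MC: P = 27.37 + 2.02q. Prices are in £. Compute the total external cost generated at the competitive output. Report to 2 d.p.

£638.11

Market equilibrium (private): 27.37 + 2.02q = 204.09 - 3.05q → q_m = 34.8560.
Total external cost = ∫₀^{q_m} (15.17 + 0.18q) dq = 15.17×34.8560 + ½×0.18×34.8560² = 638.1102.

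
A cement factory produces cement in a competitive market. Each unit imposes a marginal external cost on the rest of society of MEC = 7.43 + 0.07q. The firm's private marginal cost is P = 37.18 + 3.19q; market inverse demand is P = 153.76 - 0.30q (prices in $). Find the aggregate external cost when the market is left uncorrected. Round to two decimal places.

$287.25

Market equilibrium (private): 37.18 + 3.19q = 153.76 - 0.30q → q_m = 33.4040.
Total external cost = ∫₀^{q_m} (7.43 + 0.07q) dq = 7.43×33.4040 + ½×0.07×33.4040² = 287.2457.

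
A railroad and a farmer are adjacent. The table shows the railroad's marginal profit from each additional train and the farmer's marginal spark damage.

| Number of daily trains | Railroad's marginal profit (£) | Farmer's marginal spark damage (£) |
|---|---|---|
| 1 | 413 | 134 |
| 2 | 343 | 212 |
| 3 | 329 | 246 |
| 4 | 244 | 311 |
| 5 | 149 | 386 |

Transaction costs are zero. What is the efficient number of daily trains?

Bargaining reaches the level where marginal profit last exceeds marginal spark damage.
That holds through level 3 (329 ≥ 246) but not at 4 (244 < 311).

3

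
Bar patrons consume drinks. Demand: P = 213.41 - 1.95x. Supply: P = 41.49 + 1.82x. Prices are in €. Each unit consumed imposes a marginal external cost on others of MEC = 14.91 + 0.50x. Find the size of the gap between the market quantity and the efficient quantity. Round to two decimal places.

8.83 units

Market equilibrium (private): 41.49 + 1.82x = 213.41 - 1.95x → x_m = 45.6021.
Social marginal benefit = demand − MEC = 198.50 - 2.45x.
Set SMB = MC: 198.50 - 2.45x = 41.49 + 1.82x → x* = 36.7705.
Gap = |45.6021 − 36.7705| = 8.8316.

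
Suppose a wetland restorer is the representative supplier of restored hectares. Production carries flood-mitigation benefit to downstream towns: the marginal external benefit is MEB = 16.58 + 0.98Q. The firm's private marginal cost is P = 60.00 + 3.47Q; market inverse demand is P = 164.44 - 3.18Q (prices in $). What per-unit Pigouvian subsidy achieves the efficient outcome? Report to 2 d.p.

Social marginal cost = private MC − MEB = 43.42 + 2.49Q.
Set SMC = demand: 43.42 + 2.49Q = 164.44 - 3.18Q → Q* = 21.3439.
The Pigouvian subsidy equals MEB at Q*: 16.58 + 0.98×21.3439 = 37.4970.

subsidy = $37.50 per unit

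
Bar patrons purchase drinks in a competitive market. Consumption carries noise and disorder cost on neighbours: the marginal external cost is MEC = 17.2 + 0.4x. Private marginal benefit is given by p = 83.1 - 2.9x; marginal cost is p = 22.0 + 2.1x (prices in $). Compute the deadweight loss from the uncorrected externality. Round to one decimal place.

Market equilibrium (private): 22.0 + 2.1x = 83.1 - 2.9x → x_m = 12.2200.
Social marginal benefit = demand − MEC = 65.9 - 3.3x.
Set SMB = MC: 65.9 - 3.3x = 22.0 + 2.1x → x* = 8.1296.
Height of the DWL triangle at x_m is MC(x_m) − SMB(x_m) = MEC(x_m) = 22.0880.
DWL = ½ × 4.0904 × 22.0880 = 45.1744.

DWL = $45.2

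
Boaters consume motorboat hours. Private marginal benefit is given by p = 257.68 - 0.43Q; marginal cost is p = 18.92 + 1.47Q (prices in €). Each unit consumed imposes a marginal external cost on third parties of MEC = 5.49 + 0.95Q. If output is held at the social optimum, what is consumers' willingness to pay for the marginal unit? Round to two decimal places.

P = €222.48

Social marginal benefit = demand − MEC = 252.19 - 1.38Q.
Set SMB = MC: 252.19 - 1.38Q = 18.92 + 1.47Q → Q* = 81.8491.
Consumer price on the demand curve at Q*: 257.68 − 0.43×81.8491 = 222.4849.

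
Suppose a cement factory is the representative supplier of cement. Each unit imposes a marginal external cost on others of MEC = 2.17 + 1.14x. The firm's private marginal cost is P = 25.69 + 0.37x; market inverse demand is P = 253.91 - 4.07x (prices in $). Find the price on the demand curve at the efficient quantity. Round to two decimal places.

Social marginal cost = private MC + MEC = 27.86 + 1.51x.
Set SMC = demand: 27.86 + 1.51x = 253.91 - 4.07x → x* = 40.5108.
Consumer price on the demand curve at x*: 253.91 − 4.07×40.5108 = 89.0310.

P = $89.03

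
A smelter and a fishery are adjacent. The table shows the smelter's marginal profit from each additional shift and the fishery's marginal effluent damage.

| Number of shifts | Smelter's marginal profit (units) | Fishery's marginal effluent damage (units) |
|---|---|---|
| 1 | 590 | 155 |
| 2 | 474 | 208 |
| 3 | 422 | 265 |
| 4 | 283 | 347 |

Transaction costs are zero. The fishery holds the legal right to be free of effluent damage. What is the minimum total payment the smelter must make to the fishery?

Efficient level: marginal profit ≥ marginal effluent damage through level 3, so k* = 3.
With the fishery holding the right, the smelter must at least compensate total damage at k*: 155 + 208 + 265 = 628.

628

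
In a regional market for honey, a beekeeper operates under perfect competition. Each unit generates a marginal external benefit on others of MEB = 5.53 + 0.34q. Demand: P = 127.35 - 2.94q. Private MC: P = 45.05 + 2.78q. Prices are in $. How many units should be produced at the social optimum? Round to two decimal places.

Social marginal cost = private MC − MEB = 39.52 + 2.44q.
Set SMC = demand: 39.52 + 2.44q = 127.35 - 2.94q → q* = 16.3253.

q* = 16.33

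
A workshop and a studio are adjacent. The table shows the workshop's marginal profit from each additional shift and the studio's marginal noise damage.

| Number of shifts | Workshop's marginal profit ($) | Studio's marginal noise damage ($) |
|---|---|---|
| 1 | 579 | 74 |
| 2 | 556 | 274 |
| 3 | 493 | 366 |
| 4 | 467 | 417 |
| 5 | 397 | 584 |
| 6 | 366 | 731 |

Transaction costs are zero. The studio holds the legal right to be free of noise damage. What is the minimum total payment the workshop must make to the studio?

Efficient level: marginal profit ≥ marginal noise damage through level 4, so k* = 4.
With the studio holding the right, the workshop must at least compensate total damage at k*: 74 + 274 + 366 + 417 = 1131.

$1131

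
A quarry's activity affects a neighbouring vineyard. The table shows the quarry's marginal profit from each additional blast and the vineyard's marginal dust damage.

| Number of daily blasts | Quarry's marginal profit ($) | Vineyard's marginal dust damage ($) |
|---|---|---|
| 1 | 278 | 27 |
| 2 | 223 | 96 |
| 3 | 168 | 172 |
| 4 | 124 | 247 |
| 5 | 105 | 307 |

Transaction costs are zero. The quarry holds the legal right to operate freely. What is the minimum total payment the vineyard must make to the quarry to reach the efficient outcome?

$397

Left alone the quarry would choose level 5 (marginal profit stays positive).
Efficient level: k* = 2 (marginal profit ≥ marginal dust damage through 2).
The vineyard must at least cover the quarry's forgone profit from cutting 5→2: 168 + 124 + 105 = 397.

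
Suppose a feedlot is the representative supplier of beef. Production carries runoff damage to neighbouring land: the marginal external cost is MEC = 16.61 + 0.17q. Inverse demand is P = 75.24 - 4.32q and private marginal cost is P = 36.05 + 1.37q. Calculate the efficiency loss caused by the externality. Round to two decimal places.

DWL = 26.98

Market equilibrium (private): 36.05 + 1.37q = 75.24 - 4.32q → q_m = 6.8875.
Social marginal cost = private MC + MEC = 52.66 + 1.54q.
Set SMC = demand: 52.66 + 1.54q = 75.24 - 4.32q → q* = 3.8532.
The welfare-loss triangle has base |q_m − q*| and height MEC(q_m) (the vertical gap between SMC and demand is zero at q* and MEC at q_m).
DWL = ½ × 3.0343 × 17.7809 = 26.9763.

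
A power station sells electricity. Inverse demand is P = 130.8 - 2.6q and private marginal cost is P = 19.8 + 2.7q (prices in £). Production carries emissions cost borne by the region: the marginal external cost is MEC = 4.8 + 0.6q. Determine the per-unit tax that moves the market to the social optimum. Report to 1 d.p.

Social marginal cost = private MC + MEC = 24.6 + 3.3q.
Set SMC = demand: 24.6 + 3.3q = 130.8 - 2.6q → q* = 18.0000.
The Pigouvian tax equals MEC at q*: 4.8 + 0.6×18.0000 = 15.6000.

tax = £15.6 per unit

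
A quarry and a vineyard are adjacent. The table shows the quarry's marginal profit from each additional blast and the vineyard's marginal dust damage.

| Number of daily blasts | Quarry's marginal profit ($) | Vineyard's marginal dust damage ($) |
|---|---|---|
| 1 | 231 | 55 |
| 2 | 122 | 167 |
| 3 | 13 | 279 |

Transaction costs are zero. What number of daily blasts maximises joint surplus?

Bargaining reaches the level where marginal profit last exceeds marginal dust damage.
That holds through level 1 (231 ≥ 55) but not at 2 (122 < 167).

1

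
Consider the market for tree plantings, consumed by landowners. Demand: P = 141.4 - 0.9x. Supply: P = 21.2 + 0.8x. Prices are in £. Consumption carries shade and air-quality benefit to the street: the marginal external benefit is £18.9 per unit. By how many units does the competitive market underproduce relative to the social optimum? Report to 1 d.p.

11.1 units

Market equilibrium (private): 21.2 + 0.8x = 141.4 - 0.9x → x_m = 70.7059.
Social marginal benefit = demand + MEB = 160.3 - 0.9x.
Set SMB = MC: 160.3 - 0.9x = 21.2 + 0.8x → x* = 81.8235.
Gap = |70.7059 − 81.8235| = 11.1176.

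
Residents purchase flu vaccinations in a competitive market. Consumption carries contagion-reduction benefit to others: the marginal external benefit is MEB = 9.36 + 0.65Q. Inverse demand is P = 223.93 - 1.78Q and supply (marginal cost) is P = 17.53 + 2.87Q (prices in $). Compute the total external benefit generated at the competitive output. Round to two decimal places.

Market equilibrium (private): 17.53 + 2.87Q = 223.93 - 1.78Q → Q_m = 44.3871.
Total external benefit = ∫₀^{Q_m} (9.36 + 0.65Q) dQ = 9.36×44.3871 + ½×0.65×44.3871² = 1055.7830.

$1055.78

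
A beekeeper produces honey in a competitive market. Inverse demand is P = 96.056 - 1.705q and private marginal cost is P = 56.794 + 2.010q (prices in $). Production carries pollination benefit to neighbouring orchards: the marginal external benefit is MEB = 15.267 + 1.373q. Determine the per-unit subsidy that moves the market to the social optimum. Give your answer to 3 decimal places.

Social marginal cost = private MC − MEB = 41.527 + 0.637q.
Set SMC = demand: 41.527 + 0.637q = 96.056 - 1.705q → q* = 23.2831.
The Pigouvian subsidy equals MEB at q*: 15.267 + 1.373×23.2831 = 47.2347.

subsidy = $47.235 per unit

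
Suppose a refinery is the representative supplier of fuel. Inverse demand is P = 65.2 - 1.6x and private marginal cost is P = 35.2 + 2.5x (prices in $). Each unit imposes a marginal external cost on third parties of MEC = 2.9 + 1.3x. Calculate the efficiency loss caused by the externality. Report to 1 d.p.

Market equilibrium (private): 35.2 + 2.5x = 65.2 - 1.6x → x_m = 7.3171.
Social marginal cost = private MC + MEC = 38.1 + 3.8x.
Set SMC = demand: 38.1 + 3.8x = 65.2 - 1.6x → x* = 5.0185.
The loss is the area between SMC and demand from x* to x_m; with linear curves that's a triangle of height MEC(x_m).
DWL = ½ × 2.2986 × 12.4122 = 14.2653.

DWL = $14.3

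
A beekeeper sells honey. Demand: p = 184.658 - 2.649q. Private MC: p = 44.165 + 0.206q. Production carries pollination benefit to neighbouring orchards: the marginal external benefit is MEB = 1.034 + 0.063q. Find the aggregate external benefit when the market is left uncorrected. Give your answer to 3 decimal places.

Market equilibrium (private): 44.165 + 0.206q = 184.658 - 2.649q → q_m = 49.2095.
Total external benefit = ∫₀^{q_m} (1.034 + 0.063q) dq = 1.034×49.2095 + ½×0.063×49.2095² = 127.1622.

127.162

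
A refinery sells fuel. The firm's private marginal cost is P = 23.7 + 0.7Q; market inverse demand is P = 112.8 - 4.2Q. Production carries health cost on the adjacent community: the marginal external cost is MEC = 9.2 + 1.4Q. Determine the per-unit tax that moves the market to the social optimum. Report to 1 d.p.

Social marginal cost = private MC + MEC = 32.9 + 2.1Q.
Set SMC = demand: 32.9 + 2.1Q = 112.8 - 4.2Q → Q* = 12.6825.
The Pigouvian tax equals MEC at Q*: 9.2 + 1.4×12.6825 = 26.9555.

tax = 27.0 per unit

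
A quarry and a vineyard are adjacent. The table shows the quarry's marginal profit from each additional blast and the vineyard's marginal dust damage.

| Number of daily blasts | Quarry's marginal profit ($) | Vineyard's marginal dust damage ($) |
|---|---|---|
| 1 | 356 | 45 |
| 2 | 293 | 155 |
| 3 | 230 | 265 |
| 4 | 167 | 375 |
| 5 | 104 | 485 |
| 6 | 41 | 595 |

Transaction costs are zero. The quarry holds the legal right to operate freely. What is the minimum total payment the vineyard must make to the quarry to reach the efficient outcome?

$542

Left alone the quarry would choose level 6 (marginal profit stays positive).
Efficient level: k* = 2 (marginal profit ≥ marginal dust damage through 2).
The vineyard must at least cover the quarry's forgone profit from cutting 6→2: 230 + 167 + 104 + 41 = 542.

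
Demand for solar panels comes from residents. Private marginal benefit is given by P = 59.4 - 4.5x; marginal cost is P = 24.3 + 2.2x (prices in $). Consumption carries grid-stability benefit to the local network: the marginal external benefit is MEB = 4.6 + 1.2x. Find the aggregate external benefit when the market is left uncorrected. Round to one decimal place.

Market equilibrium (private): 24.3 + 2.2x = 59.4 - 4.5x → x_m = 5.2388.
Total external benefit = ∫₀^{x_m} (4.6 + 1.2x) dx = 4.6×5.2388 + ½×1.2×5.2388² = 40.5655.

$40.6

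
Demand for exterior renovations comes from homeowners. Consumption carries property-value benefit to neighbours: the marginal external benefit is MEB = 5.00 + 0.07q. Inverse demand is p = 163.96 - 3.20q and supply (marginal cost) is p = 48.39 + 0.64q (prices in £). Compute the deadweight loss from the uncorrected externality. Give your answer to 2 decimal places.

DWL = £6.70

Market equilibrium (private): 48.39 + 0.64q = 163.96 - 3.20q → q_m = 30.0964.
Social marginal benefit = demand + MEB = 168.96 - 3.13q.
Set SMB = MC: 168.96 - 3.13q = 48.39 + 0.64q → q* = 31.9814.
The loss is the area between SMB and MC from q* to q_m; with linear curves that's a triangle of height MEB(q_m).
DWL = ½ × 1.8850 × 7.1067 = 6.6981.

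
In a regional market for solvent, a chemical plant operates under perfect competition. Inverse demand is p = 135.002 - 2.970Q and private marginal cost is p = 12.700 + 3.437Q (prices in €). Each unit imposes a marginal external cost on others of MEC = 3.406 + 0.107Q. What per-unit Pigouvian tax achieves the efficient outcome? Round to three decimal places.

Social marginal cost = private MC + MEC = 16.106 + 3.544Q.
Set SMC = demand: 16.106 + 3.544Q = 135.002 - 2.970Q → Q* = 18.2524.
The Pigouvian tax equals MEC at Q*: 3.406 + 0.107×18.2524 = 5.3590.

tax = €5.359 per unit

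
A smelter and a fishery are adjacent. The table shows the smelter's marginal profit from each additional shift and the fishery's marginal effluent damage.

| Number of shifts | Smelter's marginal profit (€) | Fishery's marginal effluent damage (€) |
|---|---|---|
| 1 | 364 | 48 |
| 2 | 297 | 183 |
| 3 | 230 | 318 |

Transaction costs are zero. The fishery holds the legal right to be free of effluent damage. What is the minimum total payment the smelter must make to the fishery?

€231

Efficient level: marginal profit ≥ marginal effluent damage through level 2, so k* = 2.
With the fishery holding the right, the smelter must at least compensate total damage at k*: 48 + 183 = 231.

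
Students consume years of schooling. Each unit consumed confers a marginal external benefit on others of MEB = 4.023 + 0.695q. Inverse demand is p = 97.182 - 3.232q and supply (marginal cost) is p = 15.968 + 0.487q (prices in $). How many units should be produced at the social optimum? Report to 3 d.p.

q* = 28.187

Social marginal benefit = demand + MEB = 101.205 - 2.537q.
Set SMB = MC: 101.205 - 2.537q = 15.968 + 0.487q → q* = 28.1868.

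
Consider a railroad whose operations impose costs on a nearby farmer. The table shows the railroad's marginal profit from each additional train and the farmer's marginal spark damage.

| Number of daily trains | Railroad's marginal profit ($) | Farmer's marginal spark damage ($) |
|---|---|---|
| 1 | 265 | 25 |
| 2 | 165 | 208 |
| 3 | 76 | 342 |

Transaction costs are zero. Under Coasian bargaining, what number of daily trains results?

1

Bargaining reaches the level where marginal profit last exceeds marginal spark damage.
That holds through level 1 (265 ≥ 25) but not at 2 (165 < 208).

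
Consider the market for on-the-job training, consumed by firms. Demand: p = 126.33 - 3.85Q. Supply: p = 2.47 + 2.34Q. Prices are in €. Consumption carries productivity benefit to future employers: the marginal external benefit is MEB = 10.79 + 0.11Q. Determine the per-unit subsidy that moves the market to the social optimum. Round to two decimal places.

subsidy = €13.23 per unit

Social marginal benefit = demand + MEB = 137.12 - 3.74Q.
Set SMB = MC: 137.12 - 3.74Q = 2.47 + 2.34Q → Q* = 22.1464.
The Pigouvian subsidy equals MEB at Q*: 10.79 + 0.11×22.1464 = 13.2261.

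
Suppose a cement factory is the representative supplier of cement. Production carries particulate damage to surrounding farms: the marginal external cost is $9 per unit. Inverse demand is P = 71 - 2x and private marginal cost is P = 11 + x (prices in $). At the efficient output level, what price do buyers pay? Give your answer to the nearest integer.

P = $37

Social marginal cost = private MC + MEC = 20 + x.
Set SMC = demand: 20 + x = 71 - 2x → x* = 17.0000.
Consumer price on the demand curve at x*: 71 − 2×17.0000 = 37.0000.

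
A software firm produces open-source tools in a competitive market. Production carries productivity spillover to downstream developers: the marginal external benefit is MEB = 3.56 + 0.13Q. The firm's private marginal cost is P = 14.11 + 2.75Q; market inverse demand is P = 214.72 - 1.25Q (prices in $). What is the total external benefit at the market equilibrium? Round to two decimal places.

$342.04

Market equilibrium (private): 14.11 + 2.75Q = 214.72 - 1.25Q → Q_m = 50.1525.
Total external benefit = ∫₀^{Q_m} (3.56 + 0.13Q) dQ = 3.56×50.1525 + ½×0.13×50.1525² = 342.0357.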